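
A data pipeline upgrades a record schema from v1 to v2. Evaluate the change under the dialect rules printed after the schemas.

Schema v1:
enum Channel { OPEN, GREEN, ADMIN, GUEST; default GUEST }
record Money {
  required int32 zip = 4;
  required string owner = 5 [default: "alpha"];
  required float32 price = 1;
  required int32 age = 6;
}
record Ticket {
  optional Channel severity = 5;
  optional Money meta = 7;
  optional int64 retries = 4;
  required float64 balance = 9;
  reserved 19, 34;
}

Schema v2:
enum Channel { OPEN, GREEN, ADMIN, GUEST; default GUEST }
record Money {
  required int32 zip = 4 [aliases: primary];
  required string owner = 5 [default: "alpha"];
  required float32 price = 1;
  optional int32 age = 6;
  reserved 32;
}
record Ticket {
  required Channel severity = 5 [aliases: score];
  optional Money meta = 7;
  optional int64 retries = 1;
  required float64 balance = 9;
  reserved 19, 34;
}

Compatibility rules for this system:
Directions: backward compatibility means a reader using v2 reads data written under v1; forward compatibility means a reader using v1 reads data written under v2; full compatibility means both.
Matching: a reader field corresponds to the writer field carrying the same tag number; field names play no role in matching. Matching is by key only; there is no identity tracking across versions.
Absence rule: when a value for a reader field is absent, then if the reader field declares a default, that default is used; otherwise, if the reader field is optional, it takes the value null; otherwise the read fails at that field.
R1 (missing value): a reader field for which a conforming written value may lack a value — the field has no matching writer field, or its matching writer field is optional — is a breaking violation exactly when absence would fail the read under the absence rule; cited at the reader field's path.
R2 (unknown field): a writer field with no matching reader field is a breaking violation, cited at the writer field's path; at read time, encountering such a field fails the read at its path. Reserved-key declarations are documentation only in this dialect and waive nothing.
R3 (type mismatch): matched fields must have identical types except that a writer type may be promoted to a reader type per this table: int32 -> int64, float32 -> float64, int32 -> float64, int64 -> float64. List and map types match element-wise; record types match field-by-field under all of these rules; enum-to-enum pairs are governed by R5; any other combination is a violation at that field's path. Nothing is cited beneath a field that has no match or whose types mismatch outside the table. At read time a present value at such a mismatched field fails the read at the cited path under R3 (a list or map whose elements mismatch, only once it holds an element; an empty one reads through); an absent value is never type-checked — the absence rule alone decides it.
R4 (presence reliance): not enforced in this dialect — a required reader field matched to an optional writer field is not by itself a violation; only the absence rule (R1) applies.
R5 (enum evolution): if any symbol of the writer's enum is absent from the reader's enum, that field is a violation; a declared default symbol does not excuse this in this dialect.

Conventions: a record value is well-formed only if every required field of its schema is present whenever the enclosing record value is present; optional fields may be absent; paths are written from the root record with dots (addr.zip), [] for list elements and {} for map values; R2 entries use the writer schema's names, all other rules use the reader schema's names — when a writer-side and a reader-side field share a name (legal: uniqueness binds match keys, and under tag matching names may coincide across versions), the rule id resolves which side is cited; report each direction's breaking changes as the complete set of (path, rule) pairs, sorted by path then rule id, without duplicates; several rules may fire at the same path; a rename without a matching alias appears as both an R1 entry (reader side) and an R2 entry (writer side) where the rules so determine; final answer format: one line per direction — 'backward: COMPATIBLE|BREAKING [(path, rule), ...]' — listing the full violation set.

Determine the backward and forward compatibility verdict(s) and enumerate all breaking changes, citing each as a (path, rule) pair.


in Ticket below, arrows point writer -> reader
backward pass over Ticket, reader schema v2, writer schema v1:
  severity: paired with writer severity (Channel -> Channel; writer optional)
  meta: paired with writer meta (Money -> Money; writer optional)
  no writer field matches reader retries
  balance: paired with writer balance (float64 -> float64; writer required)
  retries (writer side), unknown to reader
  meta.zip: paired with writer meta.zip (int32 -> int32; writer required)
  meta.owner: paired with writer meta.owner (string -> string; writer required)
  meta.price: paired with writer meta.price (float32 -> float32; writer required)
  meta.age: paired with writer meta.age (int32 -> int32; writer required)
  R2 fires at retries
  R1 fires at severity
  => backward: BREAKING (2)
forward pass over Ticket, reader schema v1, writer schema v2:
  severity: paired with writer severity (Channel -> Channel; writer required)
  meta: paired with writer meta (Money -> Money; writer optional)
  no writer field matches reader retries
  balance: paired with writer balance (float64 -> float64; writer required)
  retries (writer side), unknown to reader
  meta.zip: paired with writer meta.zip (int32 -> int32; writer required)
  meta.owner: paired with writer meta.owner (string -> string; writer required)
  meta.price: paired with writer meta.price (float32 -> float32; writer required)
  meta.age: paired with writer meta.age (int32 -> int32; writer optional)
  R1 fires at meta.age
  R2 fires at retries
  => forward: BREAKING (2)

backward: BREAKING [(retries, R2), (severity, R1)]; forward: BREAKING [(meta.age, R1), (retries, R2)]


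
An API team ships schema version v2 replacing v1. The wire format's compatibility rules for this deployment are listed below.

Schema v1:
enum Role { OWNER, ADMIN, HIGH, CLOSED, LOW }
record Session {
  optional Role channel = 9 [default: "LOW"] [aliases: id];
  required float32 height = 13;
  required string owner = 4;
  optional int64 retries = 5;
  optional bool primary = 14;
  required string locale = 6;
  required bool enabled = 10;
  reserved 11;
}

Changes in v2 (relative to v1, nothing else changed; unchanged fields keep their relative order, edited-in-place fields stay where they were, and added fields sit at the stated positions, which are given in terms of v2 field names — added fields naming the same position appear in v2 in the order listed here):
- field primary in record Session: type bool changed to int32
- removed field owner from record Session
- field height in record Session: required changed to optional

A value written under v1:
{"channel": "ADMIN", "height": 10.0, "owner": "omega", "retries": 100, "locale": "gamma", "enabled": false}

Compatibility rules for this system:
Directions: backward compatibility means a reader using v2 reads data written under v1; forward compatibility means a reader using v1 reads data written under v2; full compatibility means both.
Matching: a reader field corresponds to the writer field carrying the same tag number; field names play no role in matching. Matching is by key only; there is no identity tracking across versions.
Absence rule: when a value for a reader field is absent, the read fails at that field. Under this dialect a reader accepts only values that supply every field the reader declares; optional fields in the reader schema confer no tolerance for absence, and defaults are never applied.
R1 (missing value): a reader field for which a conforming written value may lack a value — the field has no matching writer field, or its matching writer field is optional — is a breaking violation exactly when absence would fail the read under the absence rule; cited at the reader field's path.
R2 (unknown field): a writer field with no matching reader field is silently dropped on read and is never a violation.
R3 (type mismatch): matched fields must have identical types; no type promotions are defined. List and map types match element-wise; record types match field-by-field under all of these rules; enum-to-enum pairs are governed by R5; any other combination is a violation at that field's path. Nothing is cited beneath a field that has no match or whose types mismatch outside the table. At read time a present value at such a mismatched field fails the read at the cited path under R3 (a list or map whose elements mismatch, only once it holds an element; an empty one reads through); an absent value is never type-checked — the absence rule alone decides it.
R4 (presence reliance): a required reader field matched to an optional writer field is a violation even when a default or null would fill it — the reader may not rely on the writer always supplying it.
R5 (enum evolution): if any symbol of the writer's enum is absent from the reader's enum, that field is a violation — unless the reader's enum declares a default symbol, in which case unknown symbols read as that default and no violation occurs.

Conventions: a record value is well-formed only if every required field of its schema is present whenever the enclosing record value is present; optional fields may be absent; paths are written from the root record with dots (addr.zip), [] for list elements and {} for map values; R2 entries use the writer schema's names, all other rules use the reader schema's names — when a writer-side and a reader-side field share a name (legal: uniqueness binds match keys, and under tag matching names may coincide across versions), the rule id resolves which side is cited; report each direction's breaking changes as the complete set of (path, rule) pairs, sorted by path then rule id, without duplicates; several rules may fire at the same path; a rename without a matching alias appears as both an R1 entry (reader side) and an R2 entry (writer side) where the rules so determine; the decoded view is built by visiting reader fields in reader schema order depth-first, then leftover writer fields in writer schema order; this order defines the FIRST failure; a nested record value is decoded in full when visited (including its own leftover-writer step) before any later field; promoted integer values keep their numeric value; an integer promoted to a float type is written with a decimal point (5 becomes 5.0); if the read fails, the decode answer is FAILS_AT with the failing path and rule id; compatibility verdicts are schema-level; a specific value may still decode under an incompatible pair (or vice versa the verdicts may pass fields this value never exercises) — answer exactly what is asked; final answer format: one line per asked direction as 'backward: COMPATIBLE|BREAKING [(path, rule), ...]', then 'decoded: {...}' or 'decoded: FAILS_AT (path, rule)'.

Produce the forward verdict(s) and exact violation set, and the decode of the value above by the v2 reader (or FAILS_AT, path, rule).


forward: BREAKING [(channel, R1), (height, R1), (height, R4), (owner, R1), (primary, R1), (primary, R3), (retries, R1)]; decoded: FAILS_AT (primary, R1)

the writer's type comes first in each Session pair
forward for Session (reader v1, writer v2):
  channel: Role -> Role, writer optional; from channel
  height: float32 -> float32, writer optional; from height
  owner: no writer match
  retries: int64 -> int64, writer optional; from retries
  primary: int32 -> bool, writer optional; from primary
  locale: string -> string, writer required; from locale
  enabled: bool -> bool, writer required; from enabled
  breaking: (channel, R1)
  breaking: (height, R1)
  breaking: (height, R4)
  breaking: (owner, R1)
  breaking: (primary, R1)
  breaking: (primary, R3)
  breaking: (retries, R1)
  => forward verdict for Session: BREAKING, 7 violation(s)
migrating the Session value to v2:
  channel := "ADMIN"
  height := 10.0
  retries := 100
  read fails at primary under R1 (no fill)
  => FAILS_AT (primary, R1)


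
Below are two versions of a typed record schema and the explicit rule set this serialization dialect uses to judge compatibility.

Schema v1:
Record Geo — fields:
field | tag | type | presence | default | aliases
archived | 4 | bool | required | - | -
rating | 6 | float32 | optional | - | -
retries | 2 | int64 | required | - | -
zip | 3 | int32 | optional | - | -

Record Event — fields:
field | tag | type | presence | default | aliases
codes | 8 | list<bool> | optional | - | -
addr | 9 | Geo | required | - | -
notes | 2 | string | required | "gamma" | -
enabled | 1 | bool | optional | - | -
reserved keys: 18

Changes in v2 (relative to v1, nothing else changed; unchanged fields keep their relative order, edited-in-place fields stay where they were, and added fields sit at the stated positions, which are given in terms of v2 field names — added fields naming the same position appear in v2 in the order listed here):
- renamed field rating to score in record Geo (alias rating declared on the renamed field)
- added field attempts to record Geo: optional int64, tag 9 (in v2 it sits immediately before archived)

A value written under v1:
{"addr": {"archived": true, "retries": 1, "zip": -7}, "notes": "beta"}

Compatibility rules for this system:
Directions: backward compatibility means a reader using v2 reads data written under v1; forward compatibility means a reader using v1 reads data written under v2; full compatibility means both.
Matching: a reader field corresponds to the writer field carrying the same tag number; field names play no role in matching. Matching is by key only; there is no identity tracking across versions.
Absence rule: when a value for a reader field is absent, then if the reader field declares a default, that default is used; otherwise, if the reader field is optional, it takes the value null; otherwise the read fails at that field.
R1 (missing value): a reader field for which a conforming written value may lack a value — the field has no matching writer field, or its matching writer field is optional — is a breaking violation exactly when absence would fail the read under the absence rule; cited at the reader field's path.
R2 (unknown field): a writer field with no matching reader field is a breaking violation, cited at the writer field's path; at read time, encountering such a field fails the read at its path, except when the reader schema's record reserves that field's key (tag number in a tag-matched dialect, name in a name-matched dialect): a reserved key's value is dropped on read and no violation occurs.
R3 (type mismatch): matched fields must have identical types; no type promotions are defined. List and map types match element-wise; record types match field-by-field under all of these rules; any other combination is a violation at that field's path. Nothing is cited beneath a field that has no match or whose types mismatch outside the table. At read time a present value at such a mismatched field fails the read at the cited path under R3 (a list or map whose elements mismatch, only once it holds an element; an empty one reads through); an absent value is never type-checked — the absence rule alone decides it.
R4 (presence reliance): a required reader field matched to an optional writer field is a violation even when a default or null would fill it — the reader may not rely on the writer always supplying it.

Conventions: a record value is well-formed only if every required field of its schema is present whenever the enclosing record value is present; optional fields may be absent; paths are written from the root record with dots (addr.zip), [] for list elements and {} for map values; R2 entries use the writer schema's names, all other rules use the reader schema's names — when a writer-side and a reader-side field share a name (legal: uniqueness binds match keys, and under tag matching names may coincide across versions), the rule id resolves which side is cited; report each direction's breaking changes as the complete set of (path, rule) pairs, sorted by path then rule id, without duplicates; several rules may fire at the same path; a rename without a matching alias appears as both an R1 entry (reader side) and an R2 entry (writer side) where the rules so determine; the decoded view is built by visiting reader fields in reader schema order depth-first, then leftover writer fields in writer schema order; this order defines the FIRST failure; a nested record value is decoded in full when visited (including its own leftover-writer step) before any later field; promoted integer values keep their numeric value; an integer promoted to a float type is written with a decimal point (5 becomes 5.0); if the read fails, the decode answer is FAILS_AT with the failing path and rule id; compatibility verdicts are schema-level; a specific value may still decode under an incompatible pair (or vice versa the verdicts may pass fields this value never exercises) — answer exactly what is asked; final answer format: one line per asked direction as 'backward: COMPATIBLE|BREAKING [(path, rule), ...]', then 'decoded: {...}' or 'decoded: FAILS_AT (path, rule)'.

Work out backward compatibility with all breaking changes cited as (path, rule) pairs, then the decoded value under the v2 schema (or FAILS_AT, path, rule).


in Event below, arrows point writer -> reader
backward on Event — v2 reading data written by v1:
  list<bool> -> list<bool>, writer optional: codes aligns to codes
  Geo -> Geo, writer required: addr aligns to addr
  string -> string, writer required: notes aligns to notes
  bool -> bool, writer optional: enabled aligns to enabled
  addr.attempts has no writer counterpart
  bool -> bool, writer required: addr.archived aligns to addr.archived
  float32 -> float32, writer optional: addr.score aligns to addr.rating
  int64 -> int64, writer required: addr.retries aligns to addr.retries
  int32 -> int32, writer optional: addr.zip aligns to addr.zip
  => backward verdict for Event: COMPATIBLE, no violations
decoding the Event value with the v2 reader:
  codes := null (absent, optional -> null)
  addr.attempts := null (absent, optional -> null)
  addr.archived := true
  addr.score := null (absent, optional -> null)
  addr.retries := 1
  addr.zip := -7
  notes := "beta"
  enabled := null (absent, optional -> null)
  => decoded: {"codes": null, "addr": {"attempts": null, "archived": true, "score": null, "retries": 1, "zip": -7}, "notes": "beta", "enabled": null}

backward: COMPATIBLE []; decoded: {"codes": null, "addr": {"attempts": null, "archived": true, "score": null, "retries": 1, "zip": -7}, "notes": "beta", "enabled": null}


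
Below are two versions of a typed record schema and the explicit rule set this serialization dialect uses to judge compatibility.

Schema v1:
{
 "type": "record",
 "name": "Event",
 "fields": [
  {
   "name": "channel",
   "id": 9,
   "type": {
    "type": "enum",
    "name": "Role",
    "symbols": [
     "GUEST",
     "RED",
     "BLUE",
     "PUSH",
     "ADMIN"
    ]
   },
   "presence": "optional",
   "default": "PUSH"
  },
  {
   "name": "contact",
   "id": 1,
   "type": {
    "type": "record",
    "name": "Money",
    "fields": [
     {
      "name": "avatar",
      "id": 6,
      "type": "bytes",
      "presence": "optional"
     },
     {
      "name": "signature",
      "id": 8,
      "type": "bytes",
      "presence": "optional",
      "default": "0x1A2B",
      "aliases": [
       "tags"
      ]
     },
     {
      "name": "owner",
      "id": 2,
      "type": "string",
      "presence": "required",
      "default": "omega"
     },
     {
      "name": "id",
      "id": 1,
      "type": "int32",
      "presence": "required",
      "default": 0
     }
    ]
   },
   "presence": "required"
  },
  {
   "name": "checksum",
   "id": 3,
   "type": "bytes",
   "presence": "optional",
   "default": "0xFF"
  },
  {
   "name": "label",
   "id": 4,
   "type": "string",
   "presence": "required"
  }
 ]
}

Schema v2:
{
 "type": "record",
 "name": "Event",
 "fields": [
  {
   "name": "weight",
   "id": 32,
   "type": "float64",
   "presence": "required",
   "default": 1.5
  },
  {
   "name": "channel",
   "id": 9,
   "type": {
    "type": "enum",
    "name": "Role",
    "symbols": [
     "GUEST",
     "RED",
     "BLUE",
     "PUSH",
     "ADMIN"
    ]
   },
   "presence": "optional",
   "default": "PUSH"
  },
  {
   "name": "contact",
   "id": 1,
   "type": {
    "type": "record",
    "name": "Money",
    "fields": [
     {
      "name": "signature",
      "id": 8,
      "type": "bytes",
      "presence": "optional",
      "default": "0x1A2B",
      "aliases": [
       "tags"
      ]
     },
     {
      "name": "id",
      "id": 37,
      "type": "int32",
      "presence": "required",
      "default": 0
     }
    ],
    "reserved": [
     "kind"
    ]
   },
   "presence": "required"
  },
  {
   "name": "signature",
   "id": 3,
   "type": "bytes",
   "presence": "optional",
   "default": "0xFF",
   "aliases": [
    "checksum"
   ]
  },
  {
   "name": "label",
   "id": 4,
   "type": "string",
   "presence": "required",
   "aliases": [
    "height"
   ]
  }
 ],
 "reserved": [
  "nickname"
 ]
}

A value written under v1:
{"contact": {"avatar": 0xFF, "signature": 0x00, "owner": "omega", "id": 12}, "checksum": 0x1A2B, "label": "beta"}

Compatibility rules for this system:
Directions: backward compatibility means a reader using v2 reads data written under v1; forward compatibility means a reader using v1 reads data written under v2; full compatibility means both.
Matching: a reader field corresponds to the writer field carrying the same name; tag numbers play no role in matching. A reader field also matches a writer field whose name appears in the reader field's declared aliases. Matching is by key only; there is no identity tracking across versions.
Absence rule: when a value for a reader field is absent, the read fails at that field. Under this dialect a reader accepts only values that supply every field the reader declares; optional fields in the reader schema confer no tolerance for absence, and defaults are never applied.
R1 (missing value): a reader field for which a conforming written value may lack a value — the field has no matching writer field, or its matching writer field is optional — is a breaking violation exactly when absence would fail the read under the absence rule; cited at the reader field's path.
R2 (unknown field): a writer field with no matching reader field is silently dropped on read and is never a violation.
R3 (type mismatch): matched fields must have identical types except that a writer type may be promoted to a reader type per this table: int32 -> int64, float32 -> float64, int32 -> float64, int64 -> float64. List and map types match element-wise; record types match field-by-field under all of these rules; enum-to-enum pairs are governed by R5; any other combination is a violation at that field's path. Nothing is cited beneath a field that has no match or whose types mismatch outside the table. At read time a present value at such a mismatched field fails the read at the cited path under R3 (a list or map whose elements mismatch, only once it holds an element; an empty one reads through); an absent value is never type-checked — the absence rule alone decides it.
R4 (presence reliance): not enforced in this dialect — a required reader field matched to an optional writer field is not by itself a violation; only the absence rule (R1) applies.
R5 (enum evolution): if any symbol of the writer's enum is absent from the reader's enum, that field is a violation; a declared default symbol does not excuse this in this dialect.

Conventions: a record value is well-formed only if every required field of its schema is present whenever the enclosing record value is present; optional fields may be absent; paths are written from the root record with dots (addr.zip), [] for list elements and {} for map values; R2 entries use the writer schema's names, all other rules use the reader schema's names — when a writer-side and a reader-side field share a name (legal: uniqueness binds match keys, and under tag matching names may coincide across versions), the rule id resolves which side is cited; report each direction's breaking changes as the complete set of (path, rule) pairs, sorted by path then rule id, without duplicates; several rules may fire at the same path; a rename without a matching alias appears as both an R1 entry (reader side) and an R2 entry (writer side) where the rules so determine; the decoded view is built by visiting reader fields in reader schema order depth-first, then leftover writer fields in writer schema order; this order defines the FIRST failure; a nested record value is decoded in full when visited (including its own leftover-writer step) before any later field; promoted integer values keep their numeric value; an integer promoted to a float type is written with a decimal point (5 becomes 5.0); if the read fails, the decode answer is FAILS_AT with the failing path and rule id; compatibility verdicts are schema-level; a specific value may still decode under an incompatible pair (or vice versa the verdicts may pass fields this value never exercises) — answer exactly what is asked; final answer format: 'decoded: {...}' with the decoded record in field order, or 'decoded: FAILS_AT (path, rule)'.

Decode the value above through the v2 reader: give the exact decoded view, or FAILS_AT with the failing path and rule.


decoded: FAILS_AT (weight, R1)

arrows below run writer -> reader for Event
migrating the Event value to v2:
  read fails at weight under R1 (no fill)
  => FAILS_AT (weight, R1)
checking off the Event differences that do not matter here:
  field id in record Money: tag 1 changed to 37 -> fires no rule on Event under this dialect and leaves the result unchanged
  removed field avatar from record Money -> matters for Event compatibility verdicts, not for this value's decode
  renamed field checksum to signature in record Event (alias checksum declared on the renamed field) -> matters for Event compatibility verdicts, not for this value's decode
  removed field owner from record Money -> matters for Event compatibility verdicts, not for this value's decode


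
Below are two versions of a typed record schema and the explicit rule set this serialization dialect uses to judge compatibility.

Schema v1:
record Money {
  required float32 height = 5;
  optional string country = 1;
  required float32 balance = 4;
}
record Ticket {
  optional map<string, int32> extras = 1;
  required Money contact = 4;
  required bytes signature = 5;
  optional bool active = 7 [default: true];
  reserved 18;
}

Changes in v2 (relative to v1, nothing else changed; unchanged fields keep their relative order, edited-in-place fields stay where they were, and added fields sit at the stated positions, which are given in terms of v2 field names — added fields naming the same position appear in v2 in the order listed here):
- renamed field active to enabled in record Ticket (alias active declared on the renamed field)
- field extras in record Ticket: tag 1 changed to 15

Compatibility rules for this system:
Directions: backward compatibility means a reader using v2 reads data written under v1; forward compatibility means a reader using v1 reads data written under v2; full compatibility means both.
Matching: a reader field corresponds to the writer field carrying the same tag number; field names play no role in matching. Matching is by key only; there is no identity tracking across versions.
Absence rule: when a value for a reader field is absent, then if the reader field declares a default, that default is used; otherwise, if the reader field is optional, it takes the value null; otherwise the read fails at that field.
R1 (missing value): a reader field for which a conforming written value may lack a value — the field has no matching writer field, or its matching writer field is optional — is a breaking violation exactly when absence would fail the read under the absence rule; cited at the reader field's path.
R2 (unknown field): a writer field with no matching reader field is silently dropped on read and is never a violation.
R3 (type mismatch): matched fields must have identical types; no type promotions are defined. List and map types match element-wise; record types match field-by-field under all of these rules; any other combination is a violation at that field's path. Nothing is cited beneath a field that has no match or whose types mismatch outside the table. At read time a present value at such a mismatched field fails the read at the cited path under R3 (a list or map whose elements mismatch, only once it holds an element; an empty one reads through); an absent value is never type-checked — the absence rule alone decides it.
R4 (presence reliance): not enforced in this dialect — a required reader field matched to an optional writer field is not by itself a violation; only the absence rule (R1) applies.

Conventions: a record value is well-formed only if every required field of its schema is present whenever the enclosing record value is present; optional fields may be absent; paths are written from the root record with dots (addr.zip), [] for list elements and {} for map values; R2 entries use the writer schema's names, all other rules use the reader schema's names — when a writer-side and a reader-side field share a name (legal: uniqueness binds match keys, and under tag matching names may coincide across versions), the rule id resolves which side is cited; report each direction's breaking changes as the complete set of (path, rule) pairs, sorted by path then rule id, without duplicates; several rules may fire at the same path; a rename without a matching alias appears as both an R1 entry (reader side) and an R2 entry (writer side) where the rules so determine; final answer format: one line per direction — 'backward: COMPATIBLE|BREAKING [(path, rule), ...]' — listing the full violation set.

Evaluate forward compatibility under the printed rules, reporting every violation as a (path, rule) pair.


forward: COMPATIBLE []

in Ticket below, arrows point writer -> reader
forward analysis of Ticket with v1 as reader and v2 as writer:
  extras: no writer-side match
  writer required, Money -> Money: reader contact maps from writer contact
  writer required, bytes -> bytes: reader signature maps from writer signature
  writer optional, bool -> bool: reader active maps from writer enabled
  extras (writer side), unknown to reader
  writer required, float32 -> float32: reader contact.height maps from writer contact.height
  writer optional, string -> string: reader contact.country maps from writer contact.country
  writer required, float32 -> float32: reader contact.balance maps from writer contact.balance
  => no violations; forward on Ticket: COMPATIBLE
ruling out the remaining Ticket differences:
  renamed field active to enabled in record Ticket (alias active declared on the renamed field) -> triggers nothing under Ticket's printed rules — same verdict
  field extras in record Ticket: tag 1 changed to 15 -> triggers nothing under Ticket's printed rules — same verdict


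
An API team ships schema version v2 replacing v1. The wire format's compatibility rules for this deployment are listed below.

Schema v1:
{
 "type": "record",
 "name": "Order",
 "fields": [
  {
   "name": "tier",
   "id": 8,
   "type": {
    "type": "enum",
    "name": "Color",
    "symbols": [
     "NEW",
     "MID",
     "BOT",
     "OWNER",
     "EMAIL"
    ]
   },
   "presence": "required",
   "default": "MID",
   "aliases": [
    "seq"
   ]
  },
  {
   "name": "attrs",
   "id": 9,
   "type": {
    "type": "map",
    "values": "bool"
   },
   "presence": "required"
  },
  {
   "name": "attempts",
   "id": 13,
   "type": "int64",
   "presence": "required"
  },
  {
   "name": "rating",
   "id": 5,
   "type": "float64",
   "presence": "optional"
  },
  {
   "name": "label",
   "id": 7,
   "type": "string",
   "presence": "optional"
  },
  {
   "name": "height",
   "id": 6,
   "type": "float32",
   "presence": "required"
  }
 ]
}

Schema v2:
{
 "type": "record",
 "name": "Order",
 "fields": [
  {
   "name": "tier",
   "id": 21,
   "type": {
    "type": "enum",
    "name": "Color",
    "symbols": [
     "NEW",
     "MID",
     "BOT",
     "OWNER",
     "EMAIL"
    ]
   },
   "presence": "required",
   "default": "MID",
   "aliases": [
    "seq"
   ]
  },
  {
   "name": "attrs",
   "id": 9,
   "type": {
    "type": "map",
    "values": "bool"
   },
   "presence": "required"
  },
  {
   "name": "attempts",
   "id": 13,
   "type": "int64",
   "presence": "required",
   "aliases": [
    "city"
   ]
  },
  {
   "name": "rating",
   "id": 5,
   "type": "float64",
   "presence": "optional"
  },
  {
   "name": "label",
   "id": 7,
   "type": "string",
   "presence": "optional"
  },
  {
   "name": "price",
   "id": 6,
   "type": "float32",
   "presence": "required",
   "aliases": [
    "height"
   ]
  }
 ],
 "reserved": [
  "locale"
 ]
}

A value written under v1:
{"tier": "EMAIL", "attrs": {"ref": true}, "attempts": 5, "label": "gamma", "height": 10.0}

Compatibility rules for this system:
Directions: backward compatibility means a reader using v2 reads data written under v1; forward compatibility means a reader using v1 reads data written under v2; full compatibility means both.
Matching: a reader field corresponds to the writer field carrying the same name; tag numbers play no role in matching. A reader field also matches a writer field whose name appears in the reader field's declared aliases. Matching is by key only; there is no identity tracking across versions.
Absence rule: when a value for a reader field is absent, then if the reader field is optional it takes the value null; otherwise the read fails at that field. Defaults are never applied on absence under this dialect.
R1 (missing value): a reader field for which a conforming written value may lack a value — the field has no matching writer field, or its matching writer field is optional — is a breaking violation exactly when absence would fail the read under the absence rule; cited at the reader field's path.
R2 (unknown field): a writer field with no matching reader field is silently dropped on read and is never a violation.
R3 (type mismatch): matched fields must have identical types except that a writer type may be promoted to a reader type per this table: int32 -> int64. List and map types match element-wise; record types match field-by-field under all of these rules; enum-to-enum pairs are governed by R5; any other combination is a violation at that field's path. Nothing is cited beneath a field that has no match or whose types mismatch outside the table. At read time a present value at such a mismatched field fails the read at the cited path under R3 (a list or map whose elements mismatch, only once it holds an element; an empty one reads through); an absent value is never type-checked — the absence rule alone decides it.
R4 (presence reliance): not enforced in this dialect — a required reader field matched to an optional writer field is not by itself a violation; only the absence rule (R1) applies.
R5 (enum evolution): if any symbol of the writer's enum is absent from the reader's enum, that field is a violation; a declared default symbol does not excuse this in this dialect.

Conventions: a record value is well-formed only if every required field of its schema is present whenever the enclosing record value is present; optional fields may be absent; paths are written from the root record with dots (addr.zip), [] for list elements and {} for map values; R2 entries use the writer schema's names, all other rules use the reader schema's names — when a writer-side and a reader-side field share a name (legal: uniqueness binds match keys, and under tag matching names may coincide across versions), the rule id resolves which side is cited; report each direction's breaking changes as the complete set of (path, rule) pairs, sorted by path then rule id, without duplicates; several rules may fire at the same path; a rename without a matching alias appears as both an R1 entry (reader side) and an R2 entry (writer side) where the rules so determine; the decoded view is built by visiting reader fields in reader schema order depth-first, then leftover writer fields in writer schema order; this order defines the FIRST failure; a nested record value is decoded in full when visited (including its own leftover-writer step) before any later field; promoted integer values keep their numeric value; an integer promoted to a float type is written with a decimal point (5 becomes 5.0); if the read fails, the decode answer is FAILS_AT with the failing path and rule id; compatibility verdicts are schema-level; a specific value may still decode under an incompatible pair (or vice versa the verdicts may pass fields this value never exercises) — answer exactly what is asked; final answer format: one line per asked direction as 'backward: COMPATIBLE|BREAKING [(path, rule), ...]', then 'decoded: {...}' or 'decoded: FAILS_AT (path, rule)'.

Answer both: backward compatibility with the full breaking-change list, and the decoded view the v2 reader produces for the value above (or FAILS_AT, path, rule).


backward: COMPATIBLE []; decoded: {"tier": "EMAIL", "attrs": {"ref": true}, "attempts": 5, "rating": null, "label": "gamma", "price": 10.0}

the writer's type comes first in each Order pair
backward for Order (reader v2, writer v1):
  Color -> Color, writer required: tier aligns to tier
  map<string, bool> -> map<string, bool>, writer required: attrs aligns to attrs
  int64 -> int64, writer required: attempts aligns to attempts
  float64 -> float64, writer optional: rating aligns to rating
  string -> string, writer optional: label aligns to label
  float32 -> float32, writer required: price aligns to height
  => backward: COMPATIBLE
decode (reader v2):
  tier := "EMAIL"
  attrs := {"ref": true}
  attempts := 5
  rating := null (not supplied -> null)
  label := "gamma"
  price := 10.0 (from writer height)
  => decoded: {"tier": "EMAIL", "attrs": {"ref": true}, "attempts": 5, "rating": null, "label": "gamma", "price": 10.0}
diffs on Order not affecting the asked answer:
  field tier in record Order: tag 8 changed to 21 -> inert for the asked Order verdict: nothing fires


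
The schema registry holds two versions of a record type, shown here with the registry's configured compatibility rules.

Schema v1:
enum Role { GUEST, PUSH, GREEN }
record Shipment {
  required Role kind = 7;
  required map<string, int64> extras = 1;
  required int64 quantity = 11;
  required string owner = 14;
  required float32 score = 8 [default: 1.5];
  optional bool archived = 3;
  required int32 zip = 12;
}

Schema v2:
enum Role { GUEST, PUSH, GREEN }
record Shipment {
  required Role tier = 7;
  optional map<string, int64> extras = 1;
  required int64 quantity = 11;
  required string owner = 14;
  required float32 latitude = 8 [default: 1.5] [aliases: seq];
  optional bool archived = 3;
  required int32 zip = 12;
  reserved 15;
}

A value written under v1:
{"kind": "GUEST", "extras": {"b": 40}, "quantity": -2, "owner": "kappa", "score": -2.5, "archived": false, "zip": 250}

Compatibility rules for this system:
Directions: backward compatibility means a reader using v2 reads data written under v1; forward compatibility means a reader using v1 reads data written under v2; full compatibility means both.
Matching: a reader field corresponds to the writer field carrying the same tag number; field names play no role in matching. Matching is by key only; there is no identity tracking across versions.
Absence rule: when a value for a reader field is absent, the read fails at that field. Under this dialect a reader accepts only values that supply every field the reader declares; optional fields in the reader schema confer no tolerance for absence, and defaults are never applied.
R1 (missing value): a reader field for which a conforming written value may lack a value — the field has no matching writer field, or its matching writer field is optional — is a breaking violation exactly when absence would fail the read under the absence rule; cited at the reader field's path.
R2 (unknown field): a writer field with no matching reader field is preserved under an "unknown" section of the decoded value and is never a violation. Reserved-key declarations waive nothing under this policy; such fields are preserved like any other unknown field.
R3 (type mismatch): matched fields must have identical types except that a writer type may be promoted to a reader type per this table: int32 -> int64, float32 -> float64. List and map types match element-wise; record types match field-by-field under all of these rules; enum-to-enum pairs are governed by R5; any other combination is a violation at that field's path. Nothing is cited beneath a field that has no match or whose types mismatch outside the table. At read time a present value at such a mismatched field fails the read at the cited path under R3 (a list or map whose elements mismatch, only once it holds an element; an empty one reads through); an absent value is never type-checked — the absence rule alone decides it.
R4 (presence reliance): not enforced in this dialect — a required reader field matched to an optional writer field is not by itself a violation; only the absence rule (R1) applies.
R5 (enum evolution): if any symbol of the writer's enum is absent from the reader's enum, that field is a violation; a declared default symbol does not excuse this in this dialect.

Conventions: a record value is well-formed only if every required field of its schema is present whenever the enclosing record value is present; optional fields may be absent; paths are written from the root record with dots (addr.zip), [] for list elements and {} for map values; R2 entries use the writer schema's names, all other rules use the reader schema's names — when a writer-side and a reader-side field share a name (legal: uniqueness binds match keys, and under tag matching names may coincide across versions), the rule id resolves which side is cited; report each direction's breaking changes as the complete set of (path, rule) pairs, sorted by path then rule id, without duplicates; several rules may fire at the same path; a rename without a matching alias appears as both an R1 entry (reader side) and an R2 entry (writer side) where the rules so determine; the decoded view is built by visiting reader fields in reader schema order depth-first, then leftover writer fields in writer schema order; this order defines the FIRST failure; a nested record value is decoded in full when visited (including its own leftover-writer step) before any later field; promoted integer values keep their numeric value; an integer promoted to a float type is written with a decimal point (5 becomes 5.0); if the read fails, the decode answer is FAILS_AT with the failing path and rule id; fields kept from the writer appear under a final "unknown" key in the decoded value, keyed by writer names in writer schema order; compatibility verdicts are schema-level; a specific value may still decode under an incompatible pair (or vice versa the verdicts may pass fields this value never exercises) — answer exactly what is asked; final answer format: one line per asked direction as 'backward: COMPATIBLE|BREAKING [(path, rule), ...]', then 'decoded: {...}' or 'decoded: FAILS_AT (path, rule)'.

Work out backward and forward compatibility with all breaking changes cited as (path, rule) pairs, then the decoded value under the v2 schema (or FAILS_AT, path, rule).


each type pair in Shipment: writer, then reader
backward pass over Shipment, reader schema v2, writer schema v1:
  Role -> Role, writer required: tier aligns to kind
  map<string, int64> -> map<string, int64>, writer required: extras aligns to extras
  int64 -> int64, writer required: quantity aligns to quantity
  string -> string, writer required: owner aligns to owner
  float32 -> float32, writer required: latitude aligns to score
  bool -> bool, writer optional: archived aligns to archived
  int32 -> int32, writer required: zip aligns to zip
  R1 fires at archived
  backward on Shipment therefore BREAKING (1)
forward pass over Shipment, reader schema v1, writer schema v2:
  Role -> Role, writer required: kind aligns to tier
  map<string, int64> -> map<string, int64>, writer optional: extras aligns to extras
  int64 -> int64, writer required: quantity aligns to quantity
  string -> string, writer required: owner aligns to owner
  float32 -> float32, writer required: score aligns to latitude
  bool -> bool, writer optional: archived aligns to archived
  int32 -> int32, writer required: zip aligns to zip
  R1 fires at archived
  R1 fires at extras
  forward on Shipment therefore BREAKING (2)
decode (reader v2):
  tier := "GUEST" (from writer kind)
  extras := {"b": 40}
  quantity := -2
  owner := "kappa"
  latitude := -2.5 (from writer score)
  archived := false
  zip := 250
  => decoded: {"tier": "GUEST", "extras": {"b": 40}, "quantity": -2, "owner": "kappa", "latitude": -2.5, "archived": false, "zip": 250}

backward: BREAKING [(archived, R1)]; forward: BREAKING [(archived, R1), (extras, R1)]; decoded: {"tier": "GUEST", "extras": {"b": 40}, "quantity": -2, "owner": "kappa", "latitude": -2.5, "archived": false, "zip": 250}
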